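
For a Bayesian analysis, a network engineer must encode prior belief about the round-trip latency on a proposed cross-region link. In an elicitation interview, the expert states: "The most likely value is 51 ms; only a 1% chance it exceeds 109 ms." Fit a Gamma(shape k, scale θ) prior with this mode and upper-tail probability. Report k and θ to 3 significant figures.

k ≈ 9.41, θ ≈ 6.07

Gamma(k,θ) with k>1 has mode (k−1)θ, so θ = 51/(k−1).
Need P(X < 109) = 0.99 with θ tied to k this way. Start at k = 2, θ = 51: P(X<109) ≈ 0.630.
Too low — raise k to concentrate. Iterating converges to k ≈ 9.41.
Then θ = 51/(9.41−1) ≈ 6.07.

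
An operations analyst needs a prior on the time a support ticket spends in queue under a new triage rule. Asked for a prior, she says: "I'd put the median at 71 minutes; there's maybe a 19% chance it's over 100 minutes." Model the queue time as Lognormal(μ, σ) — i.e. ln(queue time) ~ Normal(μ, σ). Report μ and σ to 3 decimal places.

If T ~ Lognormal(μ,σ) then ln T ~ Normal(μ,σ), so the p-quantile of ln T is μ + z_p·σ.
ln(71) = 4.263 and ln(100) = 4.605; z_{0.5} = 0, z_{0.81} = 0.8779.
σ = (4.605 − 4.263)/(0.8779 − (0)) = 0.390.
μ = 4.263 − (0)·0.390 = 4.263.

μ ≈ 4.263, σ ≈ 0.390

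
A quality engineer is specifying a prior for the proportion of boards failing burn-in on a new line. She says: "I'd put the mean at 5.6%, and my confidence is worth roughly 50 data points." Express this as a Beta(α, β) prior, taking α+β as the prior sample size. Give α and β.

Under the effective-sample-size interpretation, Beta(α, β) has prior mean α/(α+β) and prior sample size α+β.
So α+β = 50 and α/(α+β) = 0.056, giving α = 0.056·50 = 2.8 and β = 50 − 2.8 = 47.2.

α = 2.8, β = 47.2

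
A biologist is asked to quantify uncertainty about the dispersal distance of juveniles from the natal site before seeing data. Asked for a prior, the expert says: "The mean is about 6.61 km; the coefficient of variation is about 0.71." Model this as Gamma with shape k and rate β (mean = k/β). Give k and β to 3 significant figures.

k ≈ 1.98, β ≈ 0.3

For Gamma(k, rate β): mean = k/β, variance = k/β², so CV = 1/√k.
CV = 0.71, hence k = 1/CV² = 1.98.
Then β = k/mean = 1.98/6.61 = 0.3.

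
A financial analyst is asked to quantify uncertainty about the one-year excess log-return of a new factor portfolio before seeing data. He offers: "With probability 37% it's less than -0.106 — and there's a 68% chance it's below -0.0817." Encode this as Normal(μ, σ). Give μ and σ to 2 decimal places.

For Normal(μ,σ), the p-quantile is μ + z_p·σ. Here z_{0.37} = -0.3319, z_{0.68} = 0.4677.
So -0.106 = μ − 0.3319σ and -0.0817 = μ + 0.4677σ.
Subtracting: σ = (-0.0817 − -0.106)/(0.4677 − (-0.3319)) = 0.03.
Then μ = -0.106 − (-0.3319)·0.03 = -0.10.

μ = -0.10, σ = 0.03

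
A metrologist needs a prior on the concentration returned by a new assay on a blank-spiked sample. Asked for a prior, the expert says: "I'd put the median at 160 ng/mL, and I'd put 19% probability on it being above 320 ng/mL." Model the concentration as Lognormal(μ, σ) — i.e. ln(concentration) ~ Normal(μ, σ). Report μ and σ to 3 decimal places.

μ ≈ 5.075, σ ≈ 0.790

If T ~ Lognormal(μ,σ) then ln T ~ Normal(μ,σ), so the p-quantile of ln T is μ + z_p·σ.
ln(160) = 5.075 and ln(320) = 5.768; z_{0.5} = 0, z_{0.81} = 0.8779.
σ = (5.768 − 5.075)/(0.8779 − (0)) = 0.790.
μ = 5.075 − (0)·0.790 = 5.075.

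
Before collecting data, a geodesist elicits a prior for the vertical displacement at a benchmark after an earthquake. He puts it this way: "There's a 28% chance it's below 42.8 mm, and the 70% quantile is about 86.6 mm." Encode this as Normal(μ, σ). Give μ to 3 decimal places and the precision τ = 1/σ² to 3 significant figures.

For Normal(μ,σ), the p-quantile is μ + z_p·σ. Here z_{0.28} = -0.5828, z_{0.7} = 0.5244.
So 42.8 = μ − 0.5828σ and 86.6 = μ + 0.5244σ.
Subtracting: σ = (86.6 − 42.8)/(0.5244 − (-0.5828)) = 39.558.
Then μ = 42.8 − (-0.5828)·39.558 = 65.856.
Precision τ = 1/σ² = 1/39.56² = 0.000639.

μ = 65.856, τ = 0.000639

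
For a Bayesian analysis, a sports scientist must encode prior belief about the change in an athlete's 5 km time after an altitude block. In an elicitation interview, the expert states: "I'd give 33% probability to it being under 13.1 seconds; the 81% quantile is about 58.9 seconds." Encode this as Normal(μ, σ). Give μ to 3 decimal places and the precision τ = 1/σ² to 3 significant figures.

The p-quantile of Normal(μ,σ) is μ + z_p·σ, with z_{0.33} = -0.4399 and z_{0.81} = 0.8779.
Eliminate σ: μ = (z₂·x₁ − z₁·x₂)/(z₂ − z₁) = (0.8779·13.1 − (-0.4399)·58.9)/1.318 = 28.389.
Then σ = (x₂ − x₁)/(z₂ − z₁) = (58.9 − 13.1)/1.318 = 34.755.
Precision τ = 1/σ² = 1/34.75² = 0.000828.

μ = 28.389, τ = 0.000828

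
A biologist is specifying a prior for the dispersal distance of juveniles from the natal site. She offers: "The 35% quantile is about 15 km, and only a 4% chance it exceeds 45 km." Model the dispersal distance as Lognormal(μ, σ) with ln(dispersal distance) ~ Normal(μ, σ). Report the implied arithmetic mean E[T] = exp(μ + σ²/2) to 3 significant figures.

E[T] ≈ 20.9 km

If T ~ Lognormal(μ,σ) then ln T ~ Normal(μ,σ), so the p-quantile of ln T is μ + z_p·σ.
ln(15) = 2.708 and ln(45) = 3.807; z_{0.35} = -0.3853, z_{0.96} = 1.751.
σ = (3.807 − 2.708)/(1.751 − (-0.3853)) = 0.514.
μ = 2.708 − (-0.3853)·0.514 = 2.906.
E[T] = exp(μ + σ²/2) = exp(2.906 + 0.1323) = 20.9 km.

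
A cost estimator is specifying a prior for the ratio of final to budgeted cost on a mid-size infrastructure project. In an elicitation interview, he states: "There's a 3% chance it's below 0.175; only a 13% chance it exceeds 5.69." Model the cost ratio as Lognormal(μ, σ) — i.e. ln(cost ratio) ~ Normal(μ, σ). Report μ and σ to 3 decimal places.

If T ~ Lognormal(μ,σ) then ln T ~ Normal(μ,σ), so the p-quantile of ln T is μ + z_p·σ.
ln(0.175) = -1.743 and ln(5.69) = 1.739; z_{0.03} = -1.881, z_{0.87} = 1.126.
σ = (1.739 − -1.743)/(1.126 − (-1.881)) = 1.158.
μ = -1.743 − (-1.881)·1.158 = 0.435.

μ ≈ 0.435, σ ≈ 1.158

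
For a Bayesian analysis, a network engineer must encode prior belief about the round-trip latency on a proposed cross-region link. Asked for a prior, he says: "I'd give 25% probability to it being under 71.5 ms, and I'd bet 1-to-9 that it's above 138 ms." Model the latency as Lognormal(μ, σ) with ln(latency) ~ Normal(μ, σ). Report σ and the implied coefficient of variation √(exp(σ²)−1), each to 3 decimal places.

σ ≈ 0.336, CV ≈ 0.346

If T ~ Lognormal(μ,σ) then ln T ~ Normal(μ,σ), so the p-quantile of ln T is μ + z_p·σ.
ln(71.5) = 4.27 and ln(138) = 4.927; z_{0.25} = -0.6745, z_{0.9} = 1.282.
σ = (4.927 − 4.27)/(1.282 − (-0.6745)) = 0.336.
μ = 4.27 − (-0.6745)·0.336 = 4.496.
CV = √(exp(σ²)−1) = √(exp(0.1130)−1) = 0.346.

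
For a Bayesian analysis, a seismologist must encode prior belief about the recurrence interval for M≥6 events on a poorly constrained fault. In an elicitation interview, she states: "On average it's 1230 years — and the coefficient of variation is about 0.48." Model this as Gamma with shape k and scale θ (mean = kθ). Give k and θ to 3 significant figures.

For Gamma(k, scale θ): mean = kθ, variance = kθ², so CV = 1/√k.
CV = 0.48, hence k = 1/CV² = 4.34.
Then θ = mean/k = 1230/4.34 = 283.

k ≈ 4.34, θ ≈ 283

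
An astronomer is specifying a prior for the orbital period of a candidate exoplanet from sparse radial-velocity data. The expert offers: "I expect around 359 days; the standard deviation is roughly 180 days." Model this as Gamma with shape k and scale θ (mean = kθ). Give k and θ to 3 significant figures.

k ≈ 3.98, θ ≈ 90.3

For Gamma(k, scale θ): mean = kθ, variance = kθ², so CV = 1/√k.
CV = SD/mean = 180/359 = 0.5014, hence k = 1/CV² = 3.98.
Then θ = mean/k = 359/3.98 = 90.3.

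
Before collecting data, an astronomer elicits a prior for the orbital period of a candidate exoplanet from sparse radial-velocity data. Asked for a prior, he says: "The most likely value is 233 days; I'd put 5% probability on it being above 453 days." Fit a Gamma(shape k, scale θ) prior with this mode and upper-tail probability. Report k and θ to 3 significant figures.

Gamma(k,θ) with k>1 has mode (k−1)θ, so θ = 233/(k−1).
Need P(X < 453) = 0.95 with θ tied to k this way. Start at k = 2, θ = 233: P(X<453) ≈ 0.579.
Too low — raise k to concentrate. Iterating converges to k ≈ 7.28.
Then θ = 233/(7.28−1) ≈ 37.1.

k ≈ 7.28, θ ≈ 37.1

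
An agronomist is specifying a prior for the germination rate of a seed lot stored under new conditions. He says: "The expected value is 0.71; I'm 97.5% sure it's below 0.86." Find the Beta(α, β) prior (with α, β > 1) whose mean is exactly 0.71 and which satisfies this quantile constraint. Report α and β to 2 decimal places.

With mean 0.71 fixed, write α = 0.71s, β = 0.29s where s = α+β.
Need P(θ < 0.86) = 0.975 under Beta(0.71s, 0.29s). Normal approximation: (q−m)/√(m(1−m)/s) ≈ z_{0.975} = 1.96, so s ≈ 0.71·0.29·(1.96)²/(0.86−0.71)² = 35.2.
At s = 35.2: P(θ<0.86) ≈ 0.987. Adjusting to match 0.975 gives s ≈ 27.66.
So α = 0.71·27.66 ≈ 19.64, β = 0.29·27.66 ≈ 8.02.

α ≈ 19.64, β ≈ 8.02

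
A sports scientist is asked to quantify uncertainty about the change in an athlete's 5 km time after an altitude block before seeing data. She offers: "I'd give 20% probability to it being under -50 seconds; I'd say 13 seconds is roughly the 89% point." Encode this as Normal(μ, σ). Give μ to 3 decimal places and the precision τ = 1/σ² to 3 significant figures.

μ = -24.363, τ = 0.00108

For Normal(μ,σ), the p-quantile is μ + z_p·σ. Here z_{0.2} = -0.8416, z_{0.89} = 1.227.
So -50 = μ − 0.8416σ and 13 = μ + 1.227σ.
Subtracting: σ = (13 − -50)/(1.227 − (-0.8416)) = 30.462.
Then μ = -50 − (-0.8416)·30.462 = -24.363.
Precision τ = 1/σ² = 1/30.46² = 0.00108.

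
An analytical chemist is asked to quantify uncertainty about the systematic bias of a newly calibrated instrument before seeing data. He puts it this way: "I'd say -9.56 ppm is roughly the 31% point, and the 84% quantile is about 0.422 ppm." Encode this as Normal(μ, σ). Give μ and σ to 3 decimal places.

μ = -6.239, σ = 6.698

For Normal(μ,σ), the p-quantile is μ + z_p·σ. Here z_{0.31} = -0.4959, z_{0.84} = 0.9945.
So -9.56 = μ − 0.4959σ and 0.422 = μ + 0.9945σ.
Subtracting: σ = (0.422 − -9.56)/(0.9945 − (-0.4959)) = 6.698.
Then μ = -9.56 − (-0.4959)·6.698 = -6.239.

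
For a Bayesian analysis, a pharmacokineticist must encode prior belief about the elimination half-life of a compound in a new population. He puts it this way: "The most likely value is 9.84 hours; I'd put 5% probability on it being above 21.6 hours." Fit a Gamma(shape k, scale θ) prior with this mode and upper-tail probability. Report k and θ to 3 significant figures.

Gamma(k,θ) with k>1 has mode (k−1)θ, so θ = 9.84/(k−1).
Need P(X < 21.6) = 0.95 with θ tied to k this way. Start at k = 2, θ = 9.84: P(X<21.6) ≈ 0.644.
Too low — raise k to concentrate. Iterating converges to k ≈ 5.45.
Then θ = 9.84/(5.45−1) ≈ 2.21.

k ≈ 5.45, θ ≈ 2.21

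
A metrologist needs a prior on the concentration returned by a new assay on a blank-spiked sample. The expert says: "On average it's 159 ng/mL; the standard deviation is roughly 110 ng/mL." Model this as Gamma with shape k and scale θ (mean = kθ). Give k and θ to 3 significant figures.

k ≈ 2.09, θ ≈ 76.1

For Gamma(k, scale θ): mean = kθ, variance = kθ², so CV = 1/√k.
CV = SD/mean = 110/159 = 0.6918, hence k = 1/CV² = 2.09.
Then θ = mean/k = 159/2.09 = 76.1.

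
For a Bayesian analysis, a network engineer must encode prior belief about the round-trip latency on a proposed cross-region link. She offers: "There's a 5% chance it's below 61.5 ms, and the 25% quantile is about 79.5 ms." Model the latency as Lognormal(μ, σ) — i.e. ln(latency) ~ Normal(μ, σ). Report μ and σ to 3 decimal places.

If T ~ Lognormal(μ,σ) then ln T ~ Normal(μ,σ), so the p-quantile of ln T is μ + z_p·σ.
ln(61.5) = 4.119 and ln(79.5) = 4.376; z_{0.05} = -1.645, z_{0.25} = -0.6745.
σ = (4.376 − 4.119)/(-0.6745 − (-1.645)) = 0.265.
μ = 4.119 − (-1.645)·0.265 = 4.554.

μ ≈ 4.554, σ ≈ 0.265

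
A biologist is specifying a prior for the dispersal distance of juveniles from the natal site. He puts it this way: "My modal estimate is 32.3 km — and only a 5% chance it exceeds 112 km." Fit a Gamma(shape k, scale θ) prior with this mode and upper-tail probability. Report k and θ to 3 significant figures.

Gamma(k,θ) with k>1 has mode (k−1)θ, so θ = 32.3/(k−1).
Need P(X < 112) = 0.95 with θ tied to k this way. Start at k = 2, θ = 32.3: P(X<112) ≈ 0.861.
Too low — raise k to concentrate. Iterating converges to k ≈ 2.67.
Then θ = 32.3/(2.67−1) ≈ 19.3.

k ≈ 2.67, θ ≈ 19.3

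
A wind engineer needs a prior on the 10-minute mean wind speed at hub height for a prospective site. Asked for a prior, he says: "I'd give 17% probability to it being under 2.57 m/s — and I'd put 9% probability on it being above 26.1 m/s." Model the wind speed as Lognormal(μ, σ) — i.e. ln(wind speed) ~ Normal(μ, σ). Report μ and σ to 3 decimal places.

μ ≈ 1.908, σ ≈ 1.010

If T ~ Lognormal(μ,σ) then ln T ~ Normal(μ,σ), so the p-quantile of ln T is μ + z_p·σ.
ln(2.57) = 0.9439 and ln(26.1) = 3.262; z_{0.17} = -0.9542, z_{0.91} = 1.341.
σ = (3.262 − 0.9439)/(1.341 − (-0.9542)) = 1.010.
μ = 0.9439 − (-0.9542)·1.010 = 1.908.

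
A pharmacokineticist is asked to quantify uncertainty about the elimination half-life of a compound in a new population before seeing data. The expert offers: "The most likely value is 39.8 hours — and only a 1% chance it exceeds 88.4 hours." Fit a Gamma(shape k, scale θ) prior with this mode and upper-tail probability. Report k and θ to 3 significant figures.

Gamma(k,θ) with k>1 has mode (k−1)θ, so θ = 39.8/(k−1).
Need P(X < 88.4) = 0.99 with θ tied to k this way. Start at k = 2, θ = 39.8: P(X<88.4) ≈ 0.651.
Too low — raise k to concentrate. Iterating converges to k ≈ 8.56.
Then θ = 39.8/(8.56−1) ≈ 5.27.

k ≈ 8.56, θ ≈ 5.27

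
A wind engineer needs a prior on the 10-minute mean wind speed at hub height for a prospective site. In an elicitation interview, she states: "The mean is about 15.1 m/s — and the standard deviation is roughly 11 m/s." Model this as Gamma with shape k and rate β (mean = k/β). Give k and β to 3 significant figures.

k ≈ 1.88, β ≈ 0.125

For Gamma(k, rate β): mean = k/β, variance = k/β², so CV = 1/√k.
CV = SD/mean = 11/15.1 = 0.7285, hence k = 1/CV² = 1.88.
Then β = k/mean = 1.88/15.1 = 0.125.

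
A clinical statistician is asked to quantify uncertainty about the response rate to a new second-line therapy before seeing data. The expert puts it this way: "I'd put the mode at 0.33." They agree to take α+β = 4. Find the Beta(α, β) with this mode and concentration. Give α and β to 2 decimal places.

α = 1.66, β = 2.34

For α,β > 1 the Beta mode is (α−1)/(α+β−2). With α+β = 4, the mode is (α−1)/2.
Set (α−1)/2 = 0.33 → α = 1 + 0.33·2 = 1.66.
β = 4 − α = 2.34.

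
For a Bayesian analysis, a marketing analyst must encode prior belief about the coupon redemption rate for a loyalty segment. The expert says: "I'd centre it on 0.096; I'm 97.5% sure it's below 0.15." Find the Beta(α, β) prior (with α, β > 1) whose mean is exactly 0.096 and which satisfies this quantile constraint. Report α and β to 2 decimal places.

With mean 0.096 fixed, write α = 0.096s, β = 0.904s where s = α+β.
Need P(θ < 0.15) = 0.975 under Beta(0.096s, 0.904s). Normal approximation: (q−m)/√(m(1−m)/s) ≈ z_{0.975} = 1.96, so s ≈ 0.096·0.904·(1.96)²/(0.15−0.096)² = 114.3.
At s = 114.3: P(θ<0.15) ≈ 0.963. Adjusting to match 0.975 gives s ≈ 138.92.
So α = 0.096·138.92 ≈ 13.34, β = 0.904·138.92 ≈ 125.58.

α ≈ 13.34, β ≈ 125.58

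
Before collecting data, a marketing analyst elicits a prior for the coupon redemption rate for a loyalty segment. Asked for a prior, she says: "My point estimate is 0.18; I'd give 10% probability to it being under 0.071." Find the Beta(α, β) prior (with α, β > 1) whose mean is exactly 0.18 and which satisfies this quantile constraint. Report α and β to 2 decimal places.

With mean 0.18 fixed, write α = 0.18s, β = 0.82s where s = α+β.
Need P(θ < 0.071) = 0.1 under Beta(0.18s, 0.82s). Normal approximation: (q−m)/√(m(1−m)/s) ≈ z_{0.1} = -1.28, so s ≈ 0.18·0.82·(-1.28)²/(0.071−0.18)² = 20.4.
At s = 20.4: P(θ<0.071) ≈ 0.069. Adjusting to match 0.1 gives s ≈ 16.11.
So α = 0.18·16.11 ≈ 2.90, β = 0.82·16.11 ≈ 13.21.

α ≈ 2.90, β ≈ 13.21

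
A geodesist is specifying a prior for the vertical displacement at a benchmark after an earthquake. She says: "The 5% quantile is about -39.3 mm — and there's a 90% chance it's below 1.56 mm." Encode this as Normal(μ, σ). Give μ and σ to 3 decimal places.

The p-quantile of Normal(μ,σ) is μ + z_p·σ, with z_{0.05} = -1.645 and z_{0.9} = 1.282.
Eliminate σ: μ = (z₂·x₁ − z₁·x₂)/(z₂ − z₁) = (1.282·-39.3 − (-1.645)·1.56)/2.926 = -16.334.
Then σ = (x₂ − x₁)/(z₂ − z₁) = (1.56 − -39.3)/2.926 = 13.963.

μ = -16.334, σ = 13.963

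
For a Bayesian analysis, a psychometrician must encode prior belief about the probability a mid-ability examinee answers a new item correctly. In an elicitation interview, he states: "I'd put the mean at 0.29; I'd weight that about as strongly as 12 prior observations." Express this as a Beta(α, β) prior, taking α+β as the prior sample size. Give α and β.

α = 3.48, β = 8.52

Under the effective-sample-size interpretation, Beta(α, β) has prior mean α/(α+β) and prior sample size α+β.
So α+β = 12 and α/(α+β) = 0.29, giving α = 0.29·12 = 3.48 and β = 12 − 3.48 = 8.52.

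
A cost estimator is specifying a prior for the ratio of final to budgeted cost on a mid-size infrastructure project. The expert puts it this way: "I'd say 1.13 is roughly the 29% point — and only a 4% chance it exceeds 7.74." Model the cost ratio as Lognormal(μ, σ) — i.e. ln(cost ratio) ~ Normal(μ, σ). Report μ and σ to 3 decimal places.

μ ≈ 0.584, σ ≈ 0.835

If T ~ Lognormal(μ,σ) then ln T ~ Normal(μ,σ), so the p-quantile of ln T is μ + z_p·σ.
ln(1.13) = 0.1222 and ln(7.74) = 2.046; z_{0.29} = -0.5534, z_{0.96} = 1.751.
σ = (2.046 − 0.1222)/(1.751 − (-0.5534)) = 0.835.
μ = 0.1222 − (-0.5534)·0.835 = 0.584.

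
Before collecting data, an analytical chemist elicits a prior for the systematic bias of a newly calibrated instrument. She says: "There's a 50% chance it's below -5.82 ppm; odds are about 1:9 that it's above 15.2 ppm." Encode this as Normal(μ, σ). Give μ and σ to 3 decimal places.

μ = -5.820, σ = 16.402

The p-quantile of Normal(μ,σ) is μ + z_p·σ, with z_{0.5} = 0 and z_{0.9} = 1.282.
Eliminate σ: μ = (z₂·x₁ − z₁·x₂)/(z₂ − z₁) = (1.282·-5.82 − (0)·15.2)/1.282 = -5.820.
Then σ = (x₂ − x₁)/(z₂ − z₁) = (15.2 − -5.82)/1.282 = 16.402.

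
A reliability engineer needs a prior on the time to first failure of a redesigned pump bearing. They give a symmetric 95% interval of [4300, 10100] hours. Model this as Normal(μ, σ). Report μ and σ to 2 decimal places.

μ = 7200.00, σ = 1479.62

A symmetric 95% interval runs μ ± z·σ with z = 1.96.
Half-width = 2900, so σ = 2900/1.96 = 1479.62.
μ is the interval midpoint, 7200.00.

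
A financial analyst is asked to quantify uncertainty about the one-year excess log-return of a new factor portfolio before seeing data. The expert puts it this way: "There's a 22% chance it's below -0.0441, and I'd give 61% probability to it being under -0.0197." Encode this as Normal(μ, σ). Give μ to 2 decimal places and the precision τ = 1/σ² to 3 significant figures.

μ = -0.03, τ = 1860

The p-quantile of Normal(μ,σ) is μ + z_p·σ, with z_{0.22} = -0.7722 and z_{0.61} = 0.2793.
Eliminate σ: μ = (z₂·x₁ − z₁·x₂)/(z₂ − z₁) = (0.2793·-0.0441 − (-0.7722)·-0.0197)/1.052 = -0.03.
Then σ = (x₂ − x₁)/(z₂ − z₁) = (-0.0197 − -0.0441)/1.052 = 0.02.
Precision τ = 1/σ² = 1/0.0232² = 1860.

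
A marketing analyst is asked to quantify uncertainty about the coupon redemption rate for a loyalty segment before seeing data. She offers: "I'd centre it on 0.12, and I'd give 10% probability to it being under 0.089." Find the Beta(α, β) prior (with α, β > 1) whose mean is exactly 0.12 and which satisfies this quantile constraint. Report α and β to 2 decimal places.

With mean 0.12 fixed, write α = 0.12s, β = 0.88s where s = α+β.
Need P(θ < 0.089) = 0.1 under Beta(0.12s, 0.88s). Normal approximation: (q−m)/√(m(1−m)/s) ≈ z_{0.1} = -1.28, so s ≈ 0.12·0.88·(-1.28)²/(0.089−0.12)² = 180.5.
At s = 180.5: P(θ<0.089) ≈ 0.091. Adjusting to match 0.1 gives s ≈ 167.63.
So α = 0.12·167.63 ≈ 20.12, β = 0.88·167.63 ≈ 147.51.

α ≈ 20.12, β ≈ 147.51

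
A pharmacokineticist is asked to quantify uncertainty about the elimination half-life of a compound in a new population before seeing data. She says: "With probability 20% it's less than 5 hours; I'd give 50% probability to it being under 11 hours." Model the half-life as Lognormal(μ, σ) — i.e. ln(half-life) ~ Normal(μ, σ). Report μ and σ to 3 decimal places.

If T ~ Lognormal(μ,σ) then ln T ~ Normal(μ,σ), so the p-quantile of ln T is μ + z_p·σ.
ln(5) = 1.609 and ln(11) = 2.398; z_{0.2} = -0.8416, z_{0.5} = 0.
σ = (2.398 − 1.609)/(0 − (-0.8416)) = 0.937.
μ = 1.609 − (-0.8416)·0.937 = 2.398.

μ ≈ 2.398, σ ≈ 0.937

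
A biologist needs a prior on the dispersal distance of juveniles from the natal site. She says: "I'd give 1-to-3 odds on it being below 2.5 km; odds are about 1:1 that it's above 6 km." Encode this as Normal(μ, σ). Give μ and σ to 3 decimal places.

The p-quantile of Normal(μ,σ) is μ + z_p·σ, with z_{0.25} = -0.6745 and z_{0.5} = 0.
Eliminate σ: μ = (z₂·x₁ − z₁·x₂)/(z₂ − z₁) = (0·2.5 − (-0.6745)·6)/0.6745 = 6.000.
Then σ = (x₂ − x₁)/(z₂ − z₁) = (6 − 2.5)/0.6745 = 5.189.

μ = 6.000, σ = 5.189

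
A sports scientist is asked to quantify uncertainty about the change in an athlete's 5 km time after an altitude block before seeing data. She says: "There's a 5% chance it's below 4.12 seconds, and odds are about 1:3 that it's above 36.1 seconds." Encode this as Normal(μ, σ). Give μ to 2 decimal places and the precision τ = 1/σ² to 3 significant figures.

μ = 26.80, τ = 0.00526

The p-quantile of Normal(μ,σ) is μ + z_p·σ, with z_{0.05} = -1.645 and z_{0.75} = 0.6745.
Eliminate σ: μ = (z₂·x₁ − z₁·x₂)/(z₂ − z₁) = (0.6745·4.12 − (-1.645)·36.1)/2.319 = 26.80.
Then σ = (x₂ − x₁)/(z₂ − z₁) = (36.1 − 4.12)/2.319 = 13.79.
Precision τ = 1/σ² = 1/13.79² = 0.00526.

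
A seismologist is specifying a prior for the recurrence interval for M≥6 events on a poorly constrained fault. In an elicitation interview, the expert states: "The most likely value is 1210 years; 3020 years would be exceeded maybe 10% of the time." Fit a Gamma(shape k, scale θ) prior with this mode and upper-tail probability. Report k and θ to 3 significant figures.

k ≈ 3.3, θ ≈ 527

Gamma(k,θ) with k>1 has mode (k−1)θ, so θ = 1210/(k−1).
Need P(X < 3020) = 0.9 with θ tied to k this way. Start at k = 2, θ = 1210: P(X<3020) ≈ 0.712.
Too low — raise k to concentrate. Iterating converges to k ≈ 3.3.
Then θ = 1210/(3.3−1) ≈ 527.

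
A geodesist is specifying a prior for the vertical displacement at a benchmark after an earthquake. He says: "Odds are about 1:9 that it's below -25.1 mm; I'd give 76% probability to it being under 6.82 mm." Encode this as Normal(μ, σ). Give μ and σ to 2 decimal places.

μ = -4.52, σ = 16.06

For Normal(μ,σ), the p-quantile is μ + z_p·σ. Here z_{0.1} = -1.282, z_{0.76} = 0.7063.
So -25.1 = μ − 1.282σ and 6.82 = μ + 0.7063σ.
Subtracting: σ = (6.82 − -25.1)/(0.7063 − (-1.282)) = 16.06.
Then μ = -25.1 − (-1.282)·16.06 = -4.52.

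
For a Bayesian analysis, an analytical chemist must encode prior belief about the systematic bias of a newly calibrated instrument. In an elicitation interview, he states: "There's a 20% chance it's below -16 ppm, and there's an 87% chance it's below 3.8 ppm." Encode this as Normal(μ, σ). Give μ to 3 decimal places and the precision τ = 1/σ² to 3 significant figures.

μ = -7.533, τ = 0.00988

For Normal(μ,σ), the p-quantile is μ + z_p·σ. Here z_{0.2} = -0.8416, z_{0.87} = 1.126.
So -16 = μ − 0.8416σ and 3.8 = μ + 1.126σ.
Subtracting: σ = (3.8 − -16)/(1.126 − (-0.8416)) = 10.061.
Then μ = -16 − (-0.8416)·10.061 = -7.533.
Precision τ = 1/σ² = 1/10.06² = 0.00988.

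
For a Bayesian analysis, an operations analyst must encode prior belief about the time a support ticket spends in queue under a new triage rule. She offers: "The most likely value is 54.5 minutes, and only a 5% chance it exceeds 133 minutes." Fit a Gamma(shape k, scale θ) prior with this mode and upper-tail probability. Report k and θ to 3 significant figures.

Gamma(k,θ) with k>1 has mode (k−1)θ, so θ = 54.5/(k−1).
Need P(X < 133) = 0.95 with θ tied to k this way. Start at k = 2, θ = 54.5: P(X<133) ≈ 0.700.
Too low — raise k to concentrate. Iterating converges to k ≈ 4.42.
Then θ = 54.5/(4.42−1) ≈ 15.9.

k ≈ 4.42, θ ≈ 15.9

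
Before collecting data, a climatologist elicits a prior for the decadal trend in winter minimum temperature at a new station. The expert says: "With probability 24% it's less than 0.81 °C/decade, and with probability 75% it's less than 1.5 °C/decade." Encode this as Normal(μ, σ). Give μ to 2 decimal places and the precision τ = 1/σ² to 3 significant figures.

For Normal(μ,σ), the p-quantile is μ + z_p·σ. Here z_{0.24} = -0.7063, z_{0.75} = 0.6745.
So 0.81 = μ − 0.7063σ and 1.5 = μ + 0.6745σ.
Subtracting: σ = (1.5 − 0.81)/(0.6745 − (-0.7063)) = 0.50.
Then μ = 0.81 − (-0.7063)·0.50 = 1.16.
Precision τ = 1/σ² = 1/0.4997² = 4.

μ = 1.16, τ = 4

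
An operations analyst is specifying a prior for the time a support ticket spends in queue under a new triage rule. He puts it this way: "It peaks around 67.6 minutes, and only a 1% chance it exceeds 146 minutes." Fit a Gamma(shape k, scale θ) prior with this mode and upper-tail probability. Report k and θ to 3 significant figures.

Gamma(k,θ) with k>1 has mode (k−1)θ, so θ = 67.6/(k−1).
Need P(X < 146) = 0.99 with θ tied to k this way. Start at k = 2, θ = 67.6: P(X<146) ≈ 0.636.
Too low — raise k to concentrate. Iterating converges to k ≈ 9.16.
Then θ = 67.6/(9.16−1) ≈ 8.28.

k ≈ 9.16, θ ≈ 8.28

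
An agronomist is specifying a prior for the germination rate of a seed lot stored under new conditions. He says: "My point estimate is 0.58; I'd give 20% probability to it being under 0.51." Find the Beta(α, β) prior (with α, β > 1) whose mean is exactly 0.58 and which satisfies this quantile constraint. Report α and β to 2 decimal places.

α ≈ 20.24, β ≈ 14.65

With mean 0.58 fixed, write α = 0.58s, β = 0.42s where s = α+β.
Need P(θ < 0.51) = 0.2 under Beta(0.58s, 0.42s). Normal approximation: (q−m)/√(m(1−m)/s) ≈ z_{0.2} = -0.842, so s ≈ 0.58·0.42·(-0.842)²/(0.51−0.58)² = 35.2.
At s = 35.2: P(θ<0.51) ≈ 0.199. Adjusting to match 0.2 gives s ≈ 34.89.
So α = 0.58·34.89 ≈ 20.24, β = 0.42·34.89 ≈ 14.65.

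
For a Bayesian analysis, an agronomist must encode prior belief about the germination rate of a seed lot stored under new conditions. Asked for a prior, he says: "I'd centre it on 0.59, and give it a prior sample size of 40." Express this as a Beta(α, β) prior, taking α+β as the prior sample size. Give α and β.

α = 23.6, β = 16.4

Under the effective-sample-size interpretation, Beta(α, β) has prior mean α/(α+β) and prior sample size α+β.
So α+β = 40 and α/(α+β) = 0.59, giving α = 0.59·40 = 23.6 and β = 40 − 23.6 = 16.4.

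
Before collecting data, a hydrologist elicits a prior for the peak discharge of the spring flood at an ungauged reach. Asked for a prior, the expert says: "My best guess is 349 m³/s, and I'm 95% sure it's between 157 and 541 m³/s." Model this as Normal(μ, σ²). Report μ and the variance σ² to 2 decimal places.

μ = 349.00, σ² = 9596.35

A symmetric 95% interval runs μ ± z·σ with z = 1.96.
Half-width = 192, so σ = 192/1.96 = 97.961 and σ² = 9596.35.
μ is the stated best guess, 349.00.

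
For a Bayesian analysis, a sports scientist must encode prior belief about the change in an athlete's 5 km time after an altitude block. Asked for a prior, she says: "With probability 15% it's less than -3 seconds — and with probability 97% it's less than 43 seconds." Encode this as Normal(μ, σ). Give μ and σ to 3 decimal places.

μ = 13.343, σ = 15.768

The p-quantile of Normal(μ,σ) is μ + z_p·σ, with z_{0.15} = -1.036 and z_{0.97} = 1.881.
Eliminate σ: μ = (z₂·x₁ − z₁·x₂)/(z₂ − z₁) = (1.881·-3 − (-1.036)·43)/2.917 = 13.343.
Then σ = (x₂ − x₁)/(z₂ − z₁) = (43 − -3)/2.917 = 15.768.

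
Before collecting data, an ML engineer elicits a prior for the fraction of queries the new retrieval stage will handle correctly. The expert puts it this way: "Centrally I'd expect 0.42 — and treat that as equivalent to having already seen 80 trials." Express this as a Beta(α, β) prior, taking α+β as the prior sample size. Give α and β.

Under the effective-sample-size interpretation, Beta(α, β) has prior mean α/(α+β) and prior sample size α+β.
So α+β = 80 and α/(α+β) = 0.42, giving α = 0.42·80 = 33.6 and β = 80 − 33.6 = 46.4.

α = 33.6, β = 46.4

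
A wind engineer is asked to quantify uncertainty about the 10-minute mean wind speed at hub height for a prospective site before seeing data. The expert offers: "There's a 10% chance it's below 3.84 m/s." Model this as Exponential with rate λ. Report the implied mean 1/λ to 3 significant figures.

P(T < 3.84) = 1 − e^(−λ·3.84) = 0.1, so λ = −ln(1−0.1)/3.84 = −ln(0.9)/3.84 = 0.0274.
Mean = 1/λ = 36.4 m/s.

mean ≈ 36.4 m/s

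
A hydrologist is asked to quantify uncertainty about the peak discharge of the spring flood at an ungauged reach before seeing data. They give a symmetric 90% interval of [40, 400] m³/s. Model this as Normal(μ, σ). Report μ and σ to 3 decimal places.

A symmetric 90% interval runs μ ± z·σ with z = 1.645.
Half-width = 180, so σ = 180/1.645 = 109.432.
μ is the interval midpoint, 220.000.

μ = 220.000, σ = 109.432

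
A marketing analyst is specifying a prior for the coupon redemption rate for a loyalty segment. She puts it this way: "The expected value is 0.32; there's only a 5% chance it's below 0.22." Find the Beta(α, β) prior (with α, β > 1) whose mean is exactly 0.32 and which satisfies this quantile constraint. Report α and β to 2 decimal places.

With mean 0.32 fixed, write α = 0.32s, β = 0.68s where s = α+β.
Need P(θ < 0.22) = 0.05 under Beta(0.32s, 0.68s). Normal approximation: (q−m)/√(m(1−m)/s) ≈ z_{0.05} = -1.64, so s ≈ 0.32·0.68·(-1.64)²/(0.22−0.32)² = 58.9.
At s = 58.9: P(θ<0.22) ≈ 0.042. Adjusting to match 0.05 gives s ≈ 53.57.
So α = 0.32·53.57 ≈ 17.14, β = 0.68·53.57 ≈ 36.43.

α ≈ 17.14, β ≈ 36.43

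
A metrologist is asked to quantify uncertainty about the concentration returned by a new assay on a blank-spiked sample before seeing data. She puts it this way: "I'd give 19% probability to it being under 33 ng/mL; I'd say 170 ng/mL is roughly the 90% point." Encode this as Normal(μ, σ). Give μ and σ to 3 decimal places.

The p-quantile of Normal(μ,σ) is μ + z_p·σ, with z_{0.19} = -0.8779 and z_{0.9} = 1.282.
Eliminate σ: μ = (z₂·x₁ − z₁·x₂)/(z₂ − z₁) = (1.282·33 − (-0.8779)·170)/2.159 = 88.696.
Then σ = (x₂ − x₁)/(z₂ − z₁) = (170 − 33)/2.159 = 63.442.

μ = 88.696, σ = 63.442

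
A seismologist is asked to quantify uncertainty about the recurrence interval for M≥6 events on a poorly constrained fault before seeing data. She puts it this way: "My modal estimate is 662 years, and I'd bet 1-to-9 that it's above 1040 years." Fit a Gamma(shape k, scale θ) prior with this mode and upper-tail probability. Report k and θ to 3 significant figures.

Gamma(k,θ) with k>1 has mode (k−1)θ, so θ = 662/(k−1).
Need P(X < 1040) = 0.9 with θ tied to k this way. Start at k = 2, θ = 662: P(X<1040) ≈ 0.466.
Too low — raise k to concentrate. Iterating converges to k ≈ 10.2.
Then θ = 662/(10.2−1) ≈ 72.1.

k ≈ 10.2, θ ≈ 72.1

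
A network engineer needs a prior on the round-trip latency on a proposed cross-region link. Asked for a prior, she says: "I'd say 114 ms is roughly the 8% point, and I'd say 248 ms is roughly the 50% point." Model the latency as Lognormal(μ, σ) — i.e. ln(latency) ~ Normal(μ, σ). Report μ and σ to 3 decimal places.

μ ≈ 5.513, σ ≈ 0.553

If T ~ Lognormal(μ,σ) then ln T ~ Normal(μ,σ), so the p-quantile of ln T is μ + z_p·σ.
ln(114) = 4.736 and ln(248) = 5.513; z_{0.08} = -1.405, z_{0.5} = 0.
σ = (5.513 − 4.736)/(0 − (-1.405)) = 0.553.
μ = 4.736 − (-1.405)·0.553 = 5.513.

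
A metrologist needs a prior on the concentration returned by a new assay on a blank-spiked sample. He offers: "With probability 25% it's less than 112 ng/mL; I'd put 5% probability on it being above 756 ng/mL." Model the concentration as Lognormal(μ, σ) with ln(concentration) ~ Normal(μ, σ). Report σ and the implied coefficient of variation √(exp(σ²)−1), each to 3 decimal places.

σ ≈ 0.823, CV ≈ 0.985

If T ~ Lognormal(μ,σ) then ln T ~ Normal(μ,σ), so the p-quantile of ln T is μ + z_p·σ.
ln(112) = 4.718 and ln(756) = 6.628; z_{0.25} = -0.6745, z_{0.95} = 1.645.
σ = (6.628 − 4.718)/(1.645 − (-0.6745)) = 0.823.
μ = 4.718 − (-0.6745)·0.823 = 5.274.
CV = √(exp(σ²)−1) = √(exp(0.6778)−1) = 0.985.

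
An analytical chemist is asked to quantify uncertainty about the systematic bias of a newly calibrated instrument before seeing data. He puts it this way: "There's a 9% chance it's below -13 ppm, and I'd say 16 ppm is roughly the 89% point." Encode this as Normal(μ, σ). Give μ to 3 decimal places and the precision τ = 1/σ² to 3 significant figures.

μ = 2.145, τ = 0.00784

The p-quantile of Normal(μ,σ) is μ + z_p·σ, with z_{0.09} = -1.341 and z_{0.89} = 1.227.
Eliminate σ: μ = (z₂·x₁ − z₁·x₂)/(z₂ − z₁) = (1.227·-13 − (-1.341)·16)/2.567 = 2.145.
Then σ = (x₂ − x₁)/(z₂ − z₁) = (16 − -13)/2.567 = 11.296.
Precision τ = 1/σ² = 1/11.3² = 0.00784.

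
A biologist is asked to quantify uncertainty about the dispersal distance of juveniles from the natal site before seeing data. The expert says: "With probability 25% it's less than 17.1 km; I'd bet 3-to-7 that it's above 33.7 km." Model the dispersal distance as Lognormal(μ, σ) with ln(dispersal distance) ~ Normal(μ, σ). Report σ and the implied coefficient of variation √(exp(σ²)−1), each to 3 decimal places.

σ ≈ 0.566, CV ≈ 0.614

If T ~ Lognormal(μ,σ) then ln T ~ Normal(μ,σ), so the p-quantile of ln T is μ + z_p·σ.
ln(17.1) = 2.839 and ln(33.7) = 3.517; z_{0.25} = -0.6745, z_{0.7} = 0.5244.
σ = (3.517 − 2.839)/(0.5244 − (-0.6745)) = 0.566.
μ = 2.839 − (-0.6745)·0.566 = 3.221.
CV = √(exp(σ²)−1) = √(exp(0.3202)−1) = 0.614.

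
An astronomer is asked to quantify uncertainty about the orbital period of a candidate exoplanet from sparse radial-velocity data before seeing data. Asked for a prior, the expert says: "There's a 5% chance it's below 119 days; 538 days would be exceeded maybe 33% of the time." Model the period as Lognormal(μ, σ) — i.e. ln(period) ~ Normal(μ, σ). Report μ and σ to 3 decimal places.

If T ~ Lognormal(μ,σ) then ln T ~ Normal(μ,σ), so the p-quantile of ln T is μ + z_p·σ.
ln(119) = 4.779 and ln(538) = 6.288; z_{0.05} = -1.645, z_{0.67} = 0.4399.
σ = (6.288 − 4.779)/(0.4399 − (-1.645)) = 0.724.
μ = 4.779 − (-1.645)·0.724 = 5.969.

μ ≈ 5.969, σ ≈ 0.724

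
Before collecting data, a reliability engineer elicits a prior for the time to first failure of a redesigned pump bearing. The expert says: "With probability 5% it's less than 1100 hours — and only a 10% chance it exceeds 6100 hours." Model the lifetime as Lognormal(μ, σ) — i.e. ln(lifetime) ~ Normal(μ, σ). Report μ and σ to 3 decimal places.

If T ~ Lognormal(μ,σ) then ln T ~ Normal(μ,σ), so the p-quantile of ln T is μ + z_p·σ.
ln(1100) = 7.003 and ln(6100) = 8.716; z_{0.05} = -1.645, z_{0.9} = 1.282.
σ = (8.716 − 7.003)/(1.282 − (-1.645)) = 0.585.
μ = 7.003 − (-1.645)·0.585 = 7.966.

μ ≈ 7.966, σ ≈ 0.585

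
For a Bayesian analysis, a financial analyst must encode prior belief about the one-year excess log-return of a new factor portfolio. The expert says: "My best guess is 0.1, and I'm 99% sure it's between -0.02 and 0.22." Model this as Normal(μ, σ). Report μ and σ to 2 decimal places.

A symmetric 99% interval runs μ ± z·σ with z = 2.576.
Half-width = 0.12, so σ = 0.12/2.576 = 0.05.
μ is the stated best guess, 0.10.

μ = 0.10, σ = 0.05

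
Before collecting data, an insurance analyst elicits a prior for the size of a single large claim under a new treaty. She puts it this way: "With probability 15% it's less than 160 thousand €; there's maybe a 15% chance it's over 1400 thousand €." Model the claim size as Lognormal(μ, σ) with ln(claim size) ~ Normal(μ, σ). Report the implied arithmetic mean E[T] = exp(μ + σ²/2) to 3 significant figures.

If T ~ Lognormal(μ,σ) then ln T ~ Normal(μ,σ), so the p-quantile of ln T is μ + z_p·σ.
ln(160) = 5.075 and ln(1400) = 7.244; z_{0.15} = -1.036, z_{0.85} = 1.036.
σ = (7.244 − 5.075)/(1.036 − (-1.036)) = 1.046.
μ = 5.075 − (-1.036)·1.046 = 6.160.
E[T] = exp(μ + σ²/2) = exp(6.160 + 0.5475) = 818 thousand €.

E[T] ≈ 818 thousand €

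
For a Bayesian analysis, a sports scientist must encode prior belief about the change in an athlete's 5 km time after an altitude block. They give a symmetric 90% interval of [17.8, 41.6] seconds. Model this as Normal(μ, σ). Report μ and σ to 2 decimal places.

A symmetric 90% interval runs μ ± z·σ with z = 1.645.
Half-width = 11.9, so σ = 11.9/1.645 = 7.23.
μ is the interval midpoint, 29.70.

μ = 29.70, σ = 7.23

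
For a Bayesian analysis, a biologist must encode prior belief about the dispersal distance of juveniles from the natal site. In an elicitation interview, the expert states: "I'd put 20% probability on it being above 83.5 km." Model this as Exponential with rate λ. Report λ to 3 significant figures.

P(T > 83.5) = e^(−λ·83.5) = 0.2, so λ = −ln(0.2)/83.5 = 0.0193.

λ ≈ 0.0193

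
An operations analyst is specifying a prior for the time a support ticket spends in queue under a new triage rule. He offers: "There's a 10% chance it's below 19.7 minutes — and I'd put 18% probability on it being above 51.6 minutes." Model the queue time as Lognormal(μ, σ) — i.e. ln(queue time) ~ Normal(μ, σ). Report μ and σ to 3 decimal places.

μ ≈ 3.542, σ ≈ 0.438

If T ~ Lognormal(μ,σ) then ln T ~ Normal(μ,σ), so the p-quantile of ln T is μ + z_p·σ.
ln(19.7) = 2.981 and ln(51.6) = 3.944; z_{0.1} = -1.282, z_{0.82} = 0.9154.
σ = (3.944 − 2.981)/(0.9154 − (-1.282)) = 0.438.
μ = 2.981 − (-1.282)·0.438 = 3.542.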